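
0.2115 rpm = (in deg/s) 1.269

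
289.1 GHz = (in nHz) 2.891e+20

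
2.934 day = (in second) 2.535e+05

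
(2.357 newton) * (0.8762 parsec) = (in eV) 3.977e+35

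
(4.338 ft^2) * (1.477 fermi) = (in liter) 5.953e-13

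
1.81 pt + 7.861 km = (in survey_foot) 2.579e+04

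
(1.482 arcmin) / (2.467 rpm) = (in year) 5.291e-11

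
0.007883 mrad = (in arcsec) 1.626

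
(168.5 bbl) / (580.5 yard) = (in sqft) 0.5432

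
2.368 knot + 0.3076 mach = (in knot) 206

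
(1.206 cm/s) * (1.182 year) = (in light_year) 4.752e-11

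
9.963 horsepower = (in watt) 7429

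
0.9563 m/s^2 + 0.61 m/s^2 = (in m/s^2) 1.566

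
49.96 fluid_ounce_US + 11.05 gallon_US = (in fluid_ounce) 1464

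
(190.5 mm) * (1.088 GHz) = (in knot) 4.029e+08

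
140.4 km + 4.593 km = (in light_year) 1.533e-11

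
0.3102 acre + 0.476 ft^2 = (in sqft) 1.351e+04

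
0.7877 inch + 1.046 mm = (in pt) 59.68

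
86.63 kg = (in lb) 191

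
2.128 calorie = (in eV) 5.557e+19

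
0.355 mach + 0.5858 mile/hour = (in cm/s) 1.211e+04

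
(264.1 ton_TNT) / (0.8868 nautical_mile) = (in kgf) 6.861e+07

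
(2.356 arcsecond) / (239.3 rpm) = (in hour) 1.266e-10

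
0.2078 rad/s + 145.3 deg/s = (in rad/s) 2.744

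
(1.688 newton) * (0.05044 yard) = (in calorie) 0.01861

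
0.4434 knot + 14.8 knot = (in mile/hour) 17.54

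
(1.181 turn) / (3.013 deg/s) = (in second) 141.1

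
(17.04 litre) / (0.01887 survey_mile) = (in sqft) 0.00604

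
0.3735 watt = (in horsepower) 0.0005009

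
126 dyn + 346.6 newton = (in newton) 346.6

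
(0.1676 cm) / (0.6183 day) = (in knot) 6.098e-08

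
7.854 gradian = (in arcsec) 2.545e+04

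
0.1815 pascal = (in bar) 1.815e-06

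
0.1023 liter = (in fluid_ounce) 3.459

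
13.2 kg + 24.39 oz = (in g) 1.389e+04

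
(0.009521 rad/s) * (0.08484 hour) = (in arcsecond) 5.998e+05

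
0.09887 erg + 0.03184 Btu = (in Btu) 0.03184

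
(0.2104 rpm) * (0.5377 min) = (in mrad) 710.8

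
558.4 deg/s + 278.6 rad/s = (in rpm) 2754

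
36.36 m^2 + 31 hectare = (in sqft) 3.337e+06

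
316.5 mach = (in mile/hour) 2.411e+05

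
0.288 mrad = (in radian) 0.000288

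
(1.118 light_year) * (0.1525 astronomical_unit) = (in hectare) 2.413e+22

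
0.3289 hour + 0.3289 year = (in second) 1.037e+07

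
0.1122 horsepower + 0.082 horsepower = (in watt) 144.8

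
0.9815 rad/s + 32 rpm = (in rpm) 41.37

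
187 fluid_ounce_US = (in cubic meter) 0.00553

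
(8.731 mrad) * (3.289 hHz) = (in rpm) 27.42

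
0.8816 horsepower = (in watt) 657.4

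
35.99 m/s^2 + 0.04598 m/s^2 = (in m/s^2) 36.04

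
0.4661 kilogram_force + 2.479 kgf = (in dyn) 2.888e+06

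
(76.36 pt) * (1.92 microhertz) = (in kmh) 1.862e-07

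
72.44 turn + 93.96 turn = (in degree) 5.99e+04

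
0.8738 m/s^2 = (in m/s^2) 0.8738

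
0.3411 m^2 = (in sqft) 3.672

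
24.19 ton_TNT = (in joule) 1.012e+11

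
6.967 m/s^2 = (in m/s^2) 6.967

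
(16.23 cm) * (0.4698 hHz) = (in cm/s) 762.5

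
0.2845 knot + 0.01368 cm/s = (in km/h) 0.5274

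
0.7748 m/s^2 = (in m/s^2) 0.7748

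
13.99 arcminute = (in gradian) 0.2591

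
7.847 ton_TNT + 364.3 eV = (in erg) 3.283e+17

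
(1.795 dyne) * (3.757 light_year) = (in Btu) 6.047e+08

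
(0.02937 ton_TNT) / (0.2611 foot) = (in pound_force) 3.471e+08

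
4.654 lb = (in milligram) 2.111e+06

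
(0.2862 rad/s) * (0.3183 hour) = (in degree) 1.879e+04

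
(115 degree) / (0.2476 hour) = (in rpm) 0.0215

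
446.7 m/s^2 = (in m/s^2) 446.7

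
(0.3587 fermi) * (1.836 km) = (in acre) 1.627e-16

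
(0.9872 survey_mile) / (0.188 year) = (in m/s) 0.000268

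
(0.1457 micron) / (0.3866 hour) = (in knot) 2.035e-10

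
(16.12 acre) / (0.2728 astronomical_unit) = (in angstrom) 1.599e+04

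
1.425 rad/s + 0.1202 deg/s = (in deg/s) 81.77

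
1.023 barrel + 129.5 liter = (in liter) 292.1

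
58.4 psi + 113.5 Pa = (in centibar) 402.8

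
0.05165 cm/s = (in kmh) 0.001859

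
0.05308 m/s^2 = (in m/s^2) 0.05308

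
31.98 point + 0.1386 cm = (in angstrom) 1.267e+08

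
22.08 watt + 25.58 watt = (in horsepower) 0.06391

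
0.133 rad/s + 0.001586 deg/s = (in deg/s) 7.622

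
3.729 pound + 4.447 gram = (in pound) 3.739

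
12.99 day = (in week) 1.856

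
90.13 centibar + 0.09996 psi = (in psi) 13.17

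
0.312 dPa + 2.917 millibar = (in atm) 0.002879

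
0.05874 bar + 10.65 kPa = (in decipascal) 1.652e+05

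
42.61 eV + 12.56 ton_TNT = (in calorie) 1.256e+10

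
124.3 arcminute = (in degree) 2.072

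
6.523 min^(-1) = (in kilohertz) 0.0001087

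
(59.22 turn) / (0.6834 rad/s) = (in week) 0.0009002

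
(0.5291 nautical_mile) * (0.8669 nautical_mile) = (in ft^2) 1.693e+07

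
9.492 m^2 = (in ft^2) 102.2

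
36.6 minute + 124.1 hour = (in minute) 7483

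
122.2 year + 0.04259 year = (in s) 3.855e+09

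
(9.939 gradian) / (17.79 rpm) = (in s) 0.0838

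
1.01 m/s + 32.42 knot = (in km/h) 63.68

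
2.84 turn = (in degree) 1022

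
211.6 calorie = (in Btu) 0.8391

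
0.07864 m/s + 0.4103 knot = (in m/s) 0.2897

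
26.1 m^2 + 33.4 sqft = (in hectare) 0.00292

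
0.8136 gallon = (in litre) 3.08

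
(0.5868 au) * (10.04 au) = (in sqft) 1.419e+24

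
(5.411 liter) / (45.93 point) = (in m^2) 0.3339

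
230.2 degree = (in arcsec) 8.287e+05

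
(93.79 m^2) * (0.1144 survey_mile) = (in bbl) 1.086e+05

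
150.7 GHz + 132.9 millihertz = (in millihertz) 1.507e+14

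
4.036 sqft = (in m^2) 0.375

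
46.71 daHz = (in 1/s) 467.1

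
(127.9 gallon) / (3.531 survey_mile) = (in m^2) 8.52e-05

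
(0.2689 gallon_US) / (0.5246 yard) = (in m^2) 0.002122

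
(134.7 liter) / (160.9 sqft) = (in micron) 9011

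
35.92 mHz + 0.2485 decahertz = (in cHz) 252.1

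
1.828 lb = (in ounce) 29.25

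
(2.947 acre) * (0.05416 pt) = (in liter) 227.9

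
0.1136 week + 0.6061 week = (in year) 0.0138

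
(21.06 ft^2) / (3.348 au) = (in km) 3.906e-15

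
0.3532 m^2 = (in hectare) 3.532e-05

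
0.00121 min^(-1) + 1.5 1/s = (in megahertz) 1.5e-06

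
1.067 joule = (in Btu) 0.001011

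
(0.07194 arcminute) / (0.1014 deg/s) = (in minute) 0.0001971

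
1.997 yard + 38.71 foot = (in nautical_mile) 0.007357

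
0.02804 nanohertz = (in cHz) 2.804e-09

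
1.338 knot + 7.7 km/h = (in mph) 6.324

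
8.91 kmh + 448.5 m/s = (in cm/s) 4.51e+04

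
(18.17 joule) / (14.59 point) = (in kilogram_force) 360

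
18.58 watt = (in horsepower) 0.02492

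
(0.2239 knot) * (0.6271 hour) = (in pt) 7.371e+05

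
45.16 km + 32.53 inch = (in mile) 28.06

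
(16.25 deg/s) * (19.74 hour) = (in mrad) 2.015e+07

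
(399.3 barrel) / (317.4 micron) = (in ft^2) 2.153e+06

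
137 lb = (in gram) 6.214e+04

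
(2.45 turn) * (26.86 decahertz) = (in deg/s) 2.369e+05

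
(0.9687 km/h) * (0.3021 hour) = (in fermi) 2.926e+17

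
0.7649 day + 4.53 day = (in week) 0.7564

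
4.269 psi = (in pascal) 2.943e+04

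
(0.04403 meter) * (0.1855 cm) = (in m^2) 8.168e-05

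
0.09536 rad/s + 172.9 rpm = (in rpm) 173.8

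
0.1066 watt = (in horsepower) 0.000143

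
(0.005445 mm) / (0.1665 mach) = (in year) 3.046e-15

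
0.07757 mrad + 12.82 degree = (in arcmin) 769.5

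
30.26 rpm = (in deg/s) 181.6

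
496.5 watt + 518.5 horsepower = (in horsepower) 519.2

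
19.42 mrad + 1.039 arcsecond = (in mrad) 19.43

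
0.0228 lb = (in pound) 0.0228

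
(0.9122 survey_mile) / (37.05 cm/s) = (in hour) 1.101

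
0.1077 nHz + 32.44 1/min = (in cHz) 54.07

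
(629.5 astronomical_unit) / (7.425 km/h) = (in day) 5.285e+08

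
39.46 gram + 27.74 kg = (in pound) 61.24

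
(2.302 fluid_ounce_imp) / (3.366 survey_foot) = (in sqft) 0.0006862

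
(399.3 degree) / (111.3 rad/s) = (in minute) 0.001044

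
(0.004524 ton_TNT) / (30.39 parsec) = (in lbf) 4.538e-12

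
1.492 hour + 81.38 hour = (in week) 0.4933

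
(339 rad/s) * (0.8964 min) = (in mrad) 1.823e+07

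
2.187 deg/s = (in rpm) 0.3645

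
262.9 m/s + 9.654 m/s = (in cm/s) 2.726e+04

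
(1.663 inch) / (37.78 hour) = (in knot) 6.037e-07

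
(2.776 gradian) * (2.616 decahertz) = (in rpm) 10.89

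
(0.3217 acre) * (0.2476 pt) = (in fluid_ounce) 3845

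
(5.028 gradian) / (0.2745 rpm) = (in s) 2.748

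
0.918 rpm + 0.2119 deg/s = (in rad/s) 0.09983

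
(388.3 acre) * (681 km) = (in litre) 1.07e+15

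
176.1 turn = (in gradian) 7.044e+04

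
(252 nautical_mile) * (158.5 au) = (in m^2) 1.107e+19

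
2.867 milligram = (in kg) 2.867e-06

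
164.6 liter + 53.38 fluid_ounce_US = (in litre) 166.2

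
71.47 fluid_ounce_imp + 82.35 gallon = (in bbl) 1.973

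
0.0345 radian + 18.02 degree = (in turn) 0.05555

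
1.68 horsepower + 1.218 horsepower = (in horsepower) 2.898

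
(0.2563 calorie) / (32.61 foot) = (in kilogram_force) 0.011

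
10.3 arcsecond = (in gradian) 0.003179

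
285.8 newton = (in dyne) 2.858e+07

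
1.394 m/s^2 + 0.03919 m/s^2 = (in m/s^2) 1.433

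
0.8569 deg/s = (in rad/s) 0.01496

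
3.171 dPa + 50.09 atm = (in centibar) 5075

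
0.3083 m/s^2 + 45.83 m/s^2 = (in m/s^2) 46.14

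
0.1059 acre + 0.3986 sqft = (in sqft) 4613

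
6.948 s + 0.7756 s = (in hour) 0.002145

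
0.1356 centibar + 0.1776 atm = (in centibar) 18.13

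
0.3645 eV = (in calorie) 1.396e-20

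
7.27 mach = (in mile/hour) 5537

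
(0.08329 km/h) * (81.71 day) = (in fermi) 1.633e+20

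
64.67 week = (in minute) 6.519e+05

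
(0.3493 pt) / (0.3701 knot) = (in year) 2.052e-11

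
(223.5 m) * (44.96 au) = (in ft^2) 1.618e+16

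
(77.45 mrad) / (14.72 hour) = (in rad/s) 1.462e-06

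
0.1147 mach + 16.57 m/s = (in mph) 124.4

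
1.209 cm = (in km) 1.209e-05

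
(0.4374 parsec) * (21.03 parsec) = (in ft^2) 9.427e+34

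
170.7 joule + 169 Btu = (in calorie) 4.266e+04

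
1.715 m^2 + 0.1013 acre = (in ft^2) 4431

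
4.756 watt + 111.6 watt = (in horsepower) 0.156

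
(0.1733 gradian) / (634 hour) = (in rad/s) 1.193e-09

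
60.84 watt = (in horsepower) 0.08159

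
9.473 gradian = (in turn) 0.02368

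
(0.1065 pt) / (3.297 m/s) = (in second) 1.14e-05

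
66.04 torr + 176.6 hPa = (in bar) 0.2646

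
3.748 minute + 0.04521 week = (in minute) 459.5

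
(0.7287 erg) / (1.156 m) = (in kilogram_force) 6.428e-09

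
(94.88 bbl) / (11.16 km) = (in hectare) 1.352e-07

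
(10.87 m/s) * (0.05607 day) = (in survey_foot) 1.728e+05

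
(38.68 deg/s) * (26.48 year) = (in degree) 3.23e+10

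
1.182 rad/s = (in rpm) 11.29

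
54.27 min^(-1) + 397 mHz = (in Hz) 1.302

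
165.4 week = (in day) 1158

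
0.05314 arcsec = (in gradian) 1.64e-05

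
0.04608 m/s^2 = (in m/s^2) 0.04608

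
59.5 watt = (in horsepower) 0.07979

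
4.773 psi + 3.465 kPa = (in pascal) 3.637e+04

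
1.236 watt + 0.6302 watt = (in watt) 1.866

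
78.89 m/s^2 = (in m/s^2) 78.89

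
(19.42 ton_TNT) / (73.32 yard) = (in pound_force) 2.725e+08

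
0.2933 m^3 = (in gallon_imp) 64.52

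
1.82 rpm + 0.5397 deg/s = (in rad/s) 0.2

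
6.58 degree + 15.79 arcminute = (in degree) 6.843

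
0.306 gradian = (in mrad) 4.807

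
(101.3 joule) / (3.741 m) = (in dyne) 2.708e+06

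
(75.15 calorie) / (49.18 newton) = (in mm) 6393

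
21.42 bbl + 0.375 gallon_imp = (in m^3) 3.407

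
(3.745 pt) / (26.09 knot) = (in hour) 2.734e-08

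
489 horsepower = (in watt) 3.646e+05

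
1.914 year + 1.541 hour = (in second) 6.037e+07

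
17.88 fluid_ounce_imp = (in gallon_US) 0.1342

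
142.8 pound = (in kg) 64.77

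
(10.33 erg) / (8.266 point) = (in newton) 0.0003542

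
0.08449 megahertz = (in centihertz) 8.449e+06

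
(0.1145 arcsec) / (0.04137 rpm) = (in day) 1.483e-09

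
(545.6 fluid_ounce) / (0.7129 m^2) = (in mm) 22.63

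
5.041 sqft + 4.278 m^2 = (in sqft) 51.09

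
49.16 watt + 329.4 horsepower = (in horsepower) 329.5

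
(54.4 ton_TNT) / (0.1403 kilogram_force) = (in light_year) 1.749e-05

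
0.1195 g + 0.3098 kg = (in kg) 0.3099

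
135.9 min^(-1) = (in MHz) 2.265e-06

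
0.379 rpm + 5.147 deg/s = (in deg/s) 7.421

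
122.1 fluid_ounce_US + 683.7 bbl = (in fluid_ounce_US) 3.676e+06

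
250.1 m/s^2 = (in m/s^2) 250.1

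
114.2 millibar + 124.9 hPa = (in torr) 179.3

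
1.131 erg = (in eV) 7.059e+11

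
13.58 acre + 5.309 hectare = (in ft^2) 1.163e+06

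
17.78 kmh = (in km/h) 17.78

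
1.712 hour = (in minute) 102.7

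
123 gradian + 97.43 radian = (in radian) 99.36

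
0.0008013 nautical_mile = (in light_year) 1.569e-16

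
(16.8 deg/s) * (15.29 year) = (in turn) 2.25e+07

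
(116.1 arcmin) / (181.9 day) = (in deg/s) 1.231e-07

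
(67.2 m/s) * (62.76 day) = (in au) 0.002436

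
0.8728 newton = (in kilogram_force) 0.089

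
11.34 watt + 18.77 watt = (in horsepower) 0.04038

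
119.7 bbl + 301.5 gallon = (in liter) 2.017e+04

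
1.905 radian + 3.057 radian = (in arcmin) 1.706e+04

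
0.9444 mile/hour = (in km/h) 1.52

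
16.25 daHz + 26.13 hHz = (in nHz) 2.776e+12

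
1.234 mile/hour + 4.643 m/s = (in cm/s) 519.5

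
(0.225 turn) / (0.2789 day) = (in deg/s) 0.003361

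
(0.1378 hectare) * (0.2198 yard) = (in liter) 2.77e+05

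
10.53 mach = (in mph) 8020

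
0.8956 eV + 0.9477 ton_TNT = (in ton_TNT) 0.9477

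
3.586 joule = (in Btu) 0.003399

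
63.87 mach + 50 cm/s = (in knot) 4.228e+04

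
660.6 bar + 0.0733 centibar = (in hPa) 6.606e+05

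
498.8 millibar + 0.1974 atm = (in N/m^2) 6.988e+04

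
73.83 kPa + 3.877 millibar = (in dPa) 7.422e+05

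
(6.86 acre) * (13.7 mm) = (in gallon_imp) 8.366e+04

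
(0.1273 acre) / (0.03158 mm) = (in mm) 1.631e+10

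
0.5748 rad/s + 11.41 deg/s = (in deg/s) 44.34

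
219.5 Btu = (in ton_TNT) 5.535e-05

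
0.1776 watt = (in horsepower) 0.0002382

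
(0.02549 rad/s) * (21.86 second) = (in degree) 31.93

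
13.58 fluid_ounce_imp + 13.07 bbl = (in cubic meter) 2.078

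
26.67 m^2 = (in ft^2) 287.1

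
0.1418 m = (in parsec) 4.595e-18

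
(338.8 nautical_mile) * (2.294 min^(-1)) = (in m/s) 2.399e+04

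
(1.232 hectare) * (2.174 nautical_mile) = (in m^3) 4.96e+07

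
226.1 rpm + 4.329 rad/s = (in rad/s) 28.01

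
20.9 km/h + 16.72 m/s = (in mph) 50.39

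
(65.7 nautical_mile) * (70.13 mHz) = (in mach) 25.06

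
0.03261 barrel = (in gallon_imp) 1.14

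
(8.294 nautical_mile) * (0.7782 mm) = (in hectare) 0.001195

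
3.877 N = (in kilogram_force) 0.3953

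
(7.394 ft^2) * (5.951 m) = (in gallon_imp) 899.2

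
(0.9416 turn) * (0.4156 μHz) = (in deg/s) 0.0001409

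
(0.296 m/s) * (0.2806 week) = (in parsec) 1.628e-12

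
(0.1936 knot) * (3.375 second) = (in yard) 0.3676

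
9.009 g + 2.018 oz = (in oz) 2.336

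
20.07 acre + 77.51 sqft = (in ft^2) 8.743e+05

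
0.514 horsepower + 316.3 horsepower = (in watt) 2.362e+05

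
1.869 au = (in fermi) 2.796e+26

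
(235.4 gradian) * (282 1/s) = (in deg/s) 5.974e+04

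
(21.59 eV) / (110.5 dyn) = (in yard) 3.423e-15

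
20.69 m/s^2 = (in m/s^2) 20.69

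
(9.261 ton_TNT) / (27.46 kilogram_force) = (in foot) 4.721e+08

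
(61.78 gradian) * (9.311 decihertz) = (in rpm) 8.629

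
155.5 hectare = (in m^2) 1.555e+06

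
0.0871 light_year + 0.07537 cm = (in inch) 3.244e+16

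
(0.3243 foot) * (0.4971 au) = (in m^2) 7.351e+09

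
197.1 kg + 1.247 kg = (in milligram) 1.983e+08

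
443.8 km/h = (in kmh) 443.8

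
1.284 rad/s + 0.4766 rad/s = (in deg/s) 100.9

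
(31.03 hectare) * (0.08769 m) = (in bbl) 1.711e+05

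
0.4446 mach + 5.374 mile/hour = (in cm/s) 1.538e+04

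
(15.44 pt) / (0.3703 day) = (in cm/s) 1.702e-05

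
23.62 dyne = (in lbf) 5.31e-05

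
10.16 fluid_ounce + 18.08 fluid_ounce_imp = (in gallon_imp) 0.1791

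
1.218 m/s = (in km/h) 4.385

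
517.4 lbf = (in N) 2302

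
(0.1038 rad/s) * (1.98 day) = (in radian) 1.776e+04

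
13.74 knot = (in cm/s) 706.8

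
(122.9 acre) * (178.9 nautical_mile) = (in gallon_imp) 3.625e+13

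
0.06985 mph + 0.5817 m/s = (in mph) 1.371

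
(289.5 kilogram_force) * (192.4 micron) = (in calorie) 0.1306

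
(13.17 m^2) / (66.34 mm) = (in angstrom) 1.985e+12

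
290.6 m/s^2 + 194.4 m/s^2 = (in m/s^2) 485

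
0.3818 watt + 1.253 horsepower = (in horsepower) 1.254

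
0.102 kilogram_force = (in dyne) 1e+05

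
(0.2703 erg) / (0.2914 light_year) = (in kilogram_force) 9.998e-25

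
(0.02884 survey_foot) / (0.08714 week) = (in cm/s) 1.668e-05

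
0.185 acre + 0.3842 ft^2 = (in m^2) 748.7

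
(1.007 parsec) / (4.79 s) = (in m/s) 6.487e+15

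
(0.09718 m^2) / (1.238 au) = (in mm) 5.247e-10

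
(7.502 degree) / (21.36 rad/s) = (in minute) 0.0001022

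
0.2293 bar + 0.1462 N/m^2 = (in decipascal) 2.293e+05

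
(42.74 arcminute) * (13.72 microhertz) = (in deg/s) 9.773e-06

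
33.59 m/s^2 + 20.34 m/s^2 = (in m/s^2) 53.93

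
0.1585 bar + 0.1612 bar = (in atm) 0.3155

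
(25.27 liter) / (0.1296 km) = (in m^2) 0.000195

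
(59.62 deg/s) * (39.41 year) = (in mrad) 1.293e+12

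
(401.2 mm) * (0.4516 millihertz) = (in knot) 0.0003522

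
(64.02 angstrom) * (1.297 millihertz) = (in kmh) 2.989e-11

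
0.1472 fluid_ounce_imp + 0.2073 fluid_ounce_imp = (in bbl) 6.335e-05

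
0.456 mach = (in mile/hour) 347.3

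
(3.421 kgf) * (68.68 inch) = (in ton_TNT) 1.399e-08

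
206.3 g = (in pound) 0.4548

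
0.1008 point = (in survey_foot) 0.0001167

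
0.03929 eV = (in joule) 6.295e-21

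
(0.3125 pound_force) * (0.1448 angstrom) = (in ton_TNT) 4.811e-21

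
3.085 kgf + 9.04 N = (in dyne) 3.929e+06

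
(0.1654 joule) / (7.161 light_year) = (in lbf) 5.488e-19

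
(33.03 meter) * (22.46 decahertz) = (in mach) 21.79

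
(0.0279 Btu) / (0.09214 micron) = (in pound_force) 7.182e+07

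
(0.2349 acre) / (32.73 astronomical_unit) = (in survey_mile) 1.206e-13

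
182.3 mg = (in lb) 0.0004019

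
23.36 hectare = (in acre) 57.72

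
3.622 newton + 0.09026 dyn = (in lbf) 0.8143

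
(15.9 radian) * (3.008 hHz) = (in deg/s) 2.74e+05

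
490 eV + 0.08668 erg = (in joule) 8.668e-09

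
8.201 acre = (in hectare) 3.319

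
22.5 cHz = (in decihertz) 2.25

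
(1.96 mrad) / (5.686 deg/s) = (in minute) 0.0003292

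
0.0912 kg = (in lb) 0.2011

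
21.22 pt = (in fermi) 7.486e+12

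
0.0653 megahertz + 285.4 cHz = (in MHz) 0.0653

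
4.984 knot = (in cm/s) 256.4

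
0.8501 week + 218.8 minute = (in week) 0.8718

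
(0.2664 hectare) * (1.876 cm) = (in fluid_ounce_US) 1.69e+06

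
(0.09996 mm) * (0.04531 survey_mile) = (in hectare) 7.289e-07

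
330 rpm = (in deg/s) 1980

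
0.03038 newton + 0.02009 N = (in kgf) 0.005147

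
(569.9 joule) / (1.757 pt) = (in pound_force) 2.067e+05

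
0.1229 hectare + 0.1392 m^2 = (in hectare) 0.1229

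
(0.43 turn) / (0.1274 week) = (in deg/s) 0.002009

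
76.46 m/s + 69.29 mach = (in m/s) 2.367e+04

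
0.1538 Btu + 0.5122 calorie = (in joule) 164.4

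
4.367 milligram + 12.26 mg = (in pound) 3.666e-05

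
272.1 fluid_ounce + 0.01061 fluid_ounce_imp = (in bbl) 0.05062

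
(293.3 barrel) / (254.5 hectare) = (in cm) 0.001832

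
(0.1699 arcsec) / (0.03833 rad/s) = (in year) 6.814e-13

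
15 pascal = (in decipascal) 150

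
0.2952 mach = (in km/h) 361.9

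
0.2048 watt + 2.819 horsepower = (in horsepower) 2.819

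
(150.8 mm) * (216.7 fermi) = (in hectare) 3.268e-18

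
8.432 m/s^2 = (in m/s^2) 8.432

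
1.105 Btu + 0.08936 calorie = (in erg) 1.166e+10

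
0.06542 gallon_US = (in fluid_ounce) 8.374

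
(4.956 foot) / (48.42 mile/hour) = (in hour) 1.939e-05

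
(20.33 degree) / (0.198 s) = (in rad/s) 1.792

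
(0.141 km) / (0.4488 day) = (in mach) 1.068e-05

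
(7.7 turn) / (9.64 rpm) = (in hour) 0.01331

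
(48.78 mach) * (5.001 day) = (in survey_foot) 2.355e+10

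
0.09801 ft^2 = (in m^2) 0.009105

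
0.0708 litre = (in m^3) 7.08e-05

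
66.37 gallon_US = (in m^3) 0.2512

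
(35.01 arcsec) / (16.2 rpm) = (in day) 1.158e-09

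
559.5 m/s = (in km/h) 2014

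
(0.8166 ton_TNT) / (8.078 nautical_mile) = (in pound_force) 5.134e+04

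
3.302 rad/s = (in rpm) 31.53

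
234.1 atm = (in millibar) 2.372e+05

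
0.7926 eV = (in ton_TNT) 3.035e-29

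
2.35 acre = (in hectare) 0.951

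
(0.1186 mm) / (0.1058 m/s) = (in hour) 3.114e-07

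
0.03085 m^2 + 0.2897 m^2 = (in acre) 7.921e-05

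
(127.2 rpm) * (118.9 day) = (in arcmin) 4.704e+11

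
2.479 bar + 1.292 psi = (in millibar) 2568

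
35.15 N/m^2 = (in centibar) 0.03515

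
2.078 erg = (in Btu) 1.97e-10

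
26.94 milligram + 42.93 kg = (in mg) 4.293e+07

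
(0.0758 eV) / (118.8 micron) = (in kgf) 1.042e-17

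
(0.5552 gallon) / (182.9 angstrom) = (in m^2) 1.149e+05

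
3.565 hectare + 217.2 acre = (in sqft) 9.845e+06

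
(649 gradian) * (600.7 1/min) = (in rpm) 974.6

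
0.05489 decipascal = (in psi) 7.961e-07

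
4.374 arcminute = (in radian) 0.001272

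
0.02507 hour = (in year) 2.862e-06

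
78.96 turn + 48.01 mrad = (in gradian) 3.159e+04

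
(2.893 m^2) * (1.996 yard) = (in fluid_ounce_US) 1.785e+05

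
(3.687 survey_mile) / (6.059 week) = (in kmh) 0.005829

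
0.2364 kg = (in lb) 0.5212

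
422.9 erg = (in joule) 4.229e-05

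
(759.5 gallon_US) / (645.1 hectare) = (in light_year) 4.711e-23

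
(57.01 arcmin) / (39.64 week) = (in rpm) 6.605e-09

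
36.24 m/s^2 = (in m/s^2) 36.24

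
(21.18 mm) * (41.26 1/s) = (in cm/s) 87.39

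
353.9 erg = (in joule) 3.539e-05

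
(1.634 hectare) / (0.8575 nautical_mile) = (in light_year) 1.088e-15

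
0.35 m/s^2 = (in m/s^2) 0.35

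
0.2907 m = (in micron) 2.907e+05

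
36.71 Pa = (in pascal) 36.71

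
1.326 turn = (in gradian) 530.4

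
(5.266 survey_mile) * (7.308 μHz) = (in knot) 0.1204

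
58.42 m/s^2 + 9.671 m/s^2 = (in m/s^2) 68.09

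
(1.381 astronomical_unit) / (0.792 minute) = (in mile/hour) 9.725e+09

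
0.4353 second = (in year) 1.38e-08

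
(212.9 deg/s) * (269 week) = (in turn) 9.621e+07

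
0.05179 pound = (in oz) 0.8286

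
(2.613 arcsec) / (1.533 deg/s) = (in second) 0.0004735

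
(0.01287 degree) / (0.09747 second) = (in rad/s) 0.002305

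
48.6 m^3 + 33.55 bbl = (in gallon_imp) 1.186e+04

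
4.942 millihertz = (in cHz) 0.4942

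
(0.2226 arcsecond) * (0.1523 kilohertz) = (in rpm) 0.00157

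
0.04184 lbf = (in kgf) 0.01898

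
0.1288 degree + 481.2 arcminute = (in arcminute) 488.9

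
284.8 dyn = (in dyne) 284.8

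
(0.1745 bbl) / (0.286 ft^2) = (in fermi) 1.044e+15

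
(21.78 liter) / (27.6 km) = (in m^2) 7.891e-07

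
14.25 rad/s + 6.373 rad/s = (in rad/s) 20.62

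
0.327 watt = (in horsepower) 0.0004385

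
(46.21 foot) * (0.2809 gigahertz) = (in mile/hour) 8.85e+09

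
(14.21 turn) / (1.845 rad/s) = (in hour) 0.01344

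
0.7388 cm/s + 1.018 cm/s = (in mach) 5.159e-05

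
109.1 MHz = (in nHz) 1.091e+17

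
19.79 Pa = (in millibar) 0.1979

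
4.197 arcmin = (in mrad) 1.221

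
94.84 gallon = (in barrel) 2.258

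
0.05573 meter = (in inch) 2.194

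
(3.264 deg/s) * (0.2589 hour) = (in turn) 8.45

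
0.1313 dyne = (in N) 1.313e-06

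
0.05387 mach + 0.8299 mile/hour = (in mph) 41.86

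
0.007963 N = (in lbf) 0.00179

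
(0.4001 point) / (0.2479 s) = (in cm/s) 0.05694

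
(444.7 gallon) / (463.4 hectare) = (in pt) 0.00103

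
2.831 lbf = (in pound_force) 2.831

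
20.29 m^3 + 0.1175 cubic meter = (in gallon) 5391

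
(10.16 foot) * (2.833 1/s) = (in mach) 0.02577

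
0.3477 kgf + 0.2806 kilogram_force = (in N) 6.162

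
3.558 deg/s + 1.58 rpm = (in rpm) 2.173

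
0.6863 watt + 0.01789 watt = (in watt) 0.7042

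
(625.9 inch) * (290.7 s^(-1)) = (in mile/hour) 1.034e+04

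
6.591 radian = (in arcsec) 1.359e+06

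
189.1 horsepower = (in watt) 1.41e+05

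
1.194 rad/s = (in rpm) 11.4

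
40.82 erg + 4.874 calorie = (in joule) 20.39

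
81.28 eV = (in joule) 1.302e-17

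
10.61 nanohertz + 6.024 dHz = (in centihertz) 60.24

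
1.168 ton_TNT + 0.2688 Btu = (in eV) 3.05e+28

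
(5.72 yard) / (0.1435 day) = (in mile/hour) 0.0009437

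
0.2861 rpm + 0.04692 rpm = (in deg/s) 1.998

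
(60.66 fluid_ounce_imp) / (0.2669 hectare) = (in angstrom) 6458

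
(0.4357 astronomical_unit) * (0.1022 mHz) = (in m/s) 6.661e+06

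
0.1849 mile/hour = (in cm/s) 8.266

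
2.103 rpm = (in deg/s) 12.62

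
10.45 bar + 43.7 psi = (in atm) 13.29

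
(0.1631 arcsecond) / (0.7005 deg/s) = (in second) 6.468e-05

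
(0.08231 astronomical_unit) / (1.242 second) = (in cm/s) 9.914e+11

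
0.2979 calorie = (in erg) 1.246e+07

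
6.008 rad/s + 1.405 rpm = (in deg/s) 352.7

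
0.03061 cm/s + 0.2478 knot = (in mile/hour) 0.2858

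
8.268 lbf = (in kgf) 3.75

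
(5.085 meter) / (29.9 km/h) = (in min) 0.0102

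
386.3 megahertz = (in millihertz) 3.863e+11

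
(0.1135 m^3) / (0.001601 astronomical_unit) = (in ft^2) 5.101e-09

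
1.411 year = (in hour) 1.236e+04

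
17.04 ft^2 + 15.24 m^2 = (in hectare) 0.001682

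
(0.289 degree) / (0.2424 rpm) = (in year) 6.301e-09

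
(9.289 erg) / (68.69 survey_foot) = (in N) 4.437e-08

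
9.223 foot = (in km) 0.002811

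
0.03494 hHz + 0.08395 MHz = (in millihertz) 8.395e+07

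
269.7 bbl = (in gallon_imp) 9432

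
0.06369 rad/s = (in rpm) 0.6082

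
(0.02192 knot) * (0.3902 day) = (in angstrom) 3.802e+12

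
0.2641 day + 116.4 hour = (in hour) 122.7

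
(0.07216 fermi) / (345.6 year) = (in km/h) 2.384e-26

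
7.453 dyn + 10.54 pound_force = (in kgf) 4.781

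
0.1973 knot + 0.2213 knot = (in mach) 0.0006324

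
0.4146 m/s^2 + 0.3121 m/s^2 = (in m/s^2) 0.7267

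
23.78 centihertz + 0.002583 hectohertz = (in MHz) 4.961e-07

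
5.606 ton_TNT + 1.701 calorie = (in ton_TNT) 5.606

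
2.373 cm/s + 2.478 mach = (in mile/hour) 1887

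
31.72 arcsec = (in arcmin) 0.5287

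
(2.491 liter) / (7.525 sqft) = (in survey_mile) 2.214e-06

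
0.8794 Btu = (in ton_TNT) 2.218e-07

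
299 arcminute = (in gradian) 5.537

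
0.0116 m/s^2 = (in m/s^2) 0.0116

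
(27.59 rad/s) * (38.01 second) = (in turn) 166.9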